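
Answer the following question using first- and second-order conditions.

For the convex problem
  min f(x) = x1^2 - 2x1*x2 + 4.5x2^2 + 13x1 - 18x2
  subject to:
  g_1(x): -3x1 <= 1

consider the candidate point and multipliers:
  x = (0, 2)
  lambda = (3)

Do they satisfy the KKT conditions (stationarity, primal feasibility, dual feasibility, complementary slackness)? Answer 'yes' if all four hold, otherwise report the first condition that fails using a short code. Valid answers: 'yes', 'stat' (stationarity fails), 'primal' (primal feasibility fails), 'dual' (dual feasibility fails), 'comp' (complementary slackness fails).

Gradient of f: grad f(x) = Q x + c = (9, 0)
Constraint values g_i(x) = a_i^T x - b_i:
  g_1((0, 2)) = -1
Stationarity residual: grad f(x) + sum_i lambda_i a_i = (0, 0)
  -> stationarity OK
Primal feasibility (all g_i <= 0): OK
Dual feasibility (all lambda_i >= 0): OK
Complementary slackness (lambda_i * g_i(x) = 0 for all i): FAILS

Verdict: the first failing condition is complementary_slackness -> comp.

comp


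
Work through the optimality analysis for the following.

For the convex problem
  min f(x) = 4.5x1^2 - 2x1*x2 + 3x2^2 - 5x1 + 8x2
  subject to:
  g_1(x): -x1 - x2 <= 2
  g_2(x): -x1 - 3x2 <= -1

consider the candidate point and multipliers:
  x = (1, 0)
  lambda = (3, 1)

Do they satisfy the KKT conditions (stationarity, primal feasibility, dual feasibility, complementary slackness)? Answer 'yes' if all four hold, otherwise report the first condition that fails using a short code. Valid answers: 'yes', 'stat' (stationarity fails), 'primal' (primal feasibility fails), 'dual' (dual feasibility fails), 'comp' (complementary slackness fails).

Gradient of f: grad f(x) = Q x + c = (4, 6)
Constraint values g_i(x) = a_i^T x - b_i:
  g_1((1, 0)) = -3
  g_2((1, 0)) = 0
Stationarity residual: grad f(x) + sum_i lambda_i a_i = (0, 0)
  -> stationarity OK
Primal feasibility (all g_i <= 0): OK
Dual feasibility (all lambda_i >= 0): OK
Complementary slackness (lambda_i * g_i(x) = 0 for all i): FAILS

Verdict: the first failing condition is complementary_slackness -> comp.

comp


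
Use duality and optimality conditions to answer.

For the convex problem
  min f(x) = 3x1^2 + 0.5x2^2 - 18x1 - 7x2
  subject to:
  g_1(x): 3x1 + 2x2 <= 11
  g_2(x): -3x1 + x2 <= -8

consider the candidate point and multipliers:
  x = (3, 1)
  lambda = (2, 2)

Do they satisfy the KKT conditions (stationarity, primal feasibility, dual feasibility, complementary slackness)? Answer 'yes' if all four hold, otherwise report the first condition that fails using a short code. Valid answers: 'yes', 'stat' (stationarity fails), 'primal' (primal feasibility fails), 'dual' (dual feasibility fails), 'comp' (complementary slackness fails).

Gradient of f: grad f(x) = Q x + c = (0, -6)
Constraint values g_i(x) = a_i^T x - b_i:
  g_1((3, 1)) = 0
  g_2((3, 1)) = 0
Stationarity residual: grad f(x) + sum_i lambda_i a_i = (0, 0)
  -> stationarity OK
Primal feasibility (all g_i <= 0): OK
Dual feasibility (all lambda_i >= 0): OK
Complementary slackness (lambda_i * g_i(x) = 0 for all i): OK

Verdict: yes, KKT holds.

yes


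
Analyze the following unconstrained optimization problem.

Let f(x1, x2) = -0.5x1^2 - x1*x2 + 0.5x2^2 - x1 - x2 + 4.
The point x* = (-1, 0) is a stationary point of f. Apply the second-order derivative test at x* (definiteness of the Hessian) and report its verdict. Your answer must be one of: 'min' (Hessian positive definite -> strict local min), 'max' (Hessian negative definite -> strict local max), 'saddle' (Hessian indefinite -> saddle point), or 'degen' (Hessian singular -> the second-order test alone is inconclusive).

Compute the Hessian H = grad^2 f:
  H = [[-1, -1], [-1, 1]]
Verify stationarity: grad f(x*) = H x* + g = (0, 0).
Eigenvalues of H: -1.4142, 1.4142.
Eigenvalues have mixed signs, so H is indefinite -> x* is a saddle point.

saddle


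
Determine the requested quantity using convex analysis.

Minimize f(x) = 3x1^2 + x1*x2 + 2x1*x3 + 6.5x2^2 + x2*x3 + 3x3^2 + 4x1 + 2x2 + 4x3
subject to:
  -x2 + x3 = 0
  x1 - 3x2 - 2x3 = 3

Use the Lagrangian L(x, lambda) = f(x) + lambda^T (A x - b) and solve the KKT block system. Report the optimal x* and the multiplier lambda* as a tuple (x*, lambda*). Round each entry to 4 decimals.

Form the Lagrangian:
  L(x, lambda) = (1/2) x^T Q x + c^T x + lambda^T (A x - b)
Stationarity (grad_x L = 0): Q x + c + A^T lambda = 0.
Primal feasibility: A x = b.

This gives the KKT block system:
  [ Q   A^T ] [ x     ]   [-c ]
  [ A    0  ] [ lambda ] = [ b ]

Solving the linear system:
  x*      = (-0.1095, -0.6219, -0.6219)
  lambda* = (-2.3831, -1.4776)
  f(x*)   = 0.1318

x* = (-0.1095, -0.6219, -0.6219), lambda* = (-2.3831, -1.4776)


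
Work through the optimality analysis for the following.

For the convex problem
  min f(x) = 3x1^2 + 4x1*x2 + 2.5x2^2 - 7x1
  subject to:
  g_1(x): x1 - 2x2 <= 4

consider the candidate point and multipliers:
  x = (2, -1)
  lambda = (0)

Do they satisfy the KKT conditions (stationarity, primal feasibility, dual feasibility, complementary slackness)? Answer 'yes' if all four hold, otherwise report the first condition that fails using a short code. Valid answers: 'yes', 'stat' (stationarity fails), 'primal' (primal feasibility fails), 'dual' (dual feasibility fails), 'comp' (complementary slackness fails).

Gradient of f: grad f(x) = Q x + c = (1, 3)
Constraint values g_i(x) = a_i^T x - b_i:
  g_1((2, -1)) = 0
Stationarity residual: grad f(x) + sum_i lambda_i a_i = (1, 3)
  -> stationarity FAILS
Primal feasibility (all g_i <= 0): OK
Dual feasibility (all lambda_i >= 0): OK
Complementary slackness (lambda_i * g_i(x) = 0 for all i): OK

Verdict: the first failing condition is stationarity -> stat.

stat


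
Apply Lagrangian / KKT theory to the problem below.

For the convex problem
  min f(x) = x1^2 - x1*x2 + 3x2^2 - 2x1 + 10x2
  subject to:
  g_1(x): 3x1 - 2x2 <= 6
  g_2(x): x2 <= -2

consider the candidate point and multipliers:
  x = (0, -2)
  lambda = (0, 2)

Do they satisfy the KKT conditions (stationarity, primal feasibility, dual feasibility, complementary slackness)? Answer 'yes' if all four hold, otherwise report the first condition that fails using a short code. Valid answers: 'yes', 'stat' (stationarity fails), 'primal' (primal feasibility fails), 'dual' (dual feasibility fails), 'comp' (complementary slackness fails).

Gradient of f: grad f(x) = Q x + c = (0, -2)
Constraint values g_i(x) = a_i^T x - b_i:
  g_1((0, -2)) = -2
  g_2((0, -2)) = 0
Stationarity residual: grad f(x) + sum_i lambda_i a_i = (0, 0)
  -> stationarity OK
Primal feasibility (all g_i <= 0): OK
Dual feasibility (all lambda_i >= 0): OK
Complementary slackness (lambda_i * g_i(x) = 0 for all i): OK

Verdict: yes, KKT holds.

yes


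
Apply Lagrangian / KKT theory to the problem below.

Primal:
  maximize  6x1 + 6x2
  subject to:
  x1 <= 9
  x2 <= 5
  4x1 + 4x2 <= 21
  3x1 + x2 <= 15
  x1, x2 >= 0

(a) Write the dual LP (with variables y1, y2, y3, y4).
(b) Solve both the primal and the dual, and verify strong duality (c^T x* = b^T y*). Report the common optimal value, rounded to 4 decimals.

The standard primal-dual pair for 'max c^T x s.t. A x <= b, x >= 0' is:
  Dual:  min b^T y  s.t.  A^T y >= c,  y >= 0.

So the dual LP is:
  minimize  9y1 + 5y2 + 21y3 + 15y4
  subject to:
    y1 + 4y3 + 3y4 >= 6
    y2 + 4y3 + y4 >= 6
    y1, y2, y3, y4 >= 0

Solving the primal: x* = (4.875, 0.375).
  primal value c^T x* = 31.5.
Solving the dual: y* = (0, 0, 1.5, 0).
  dual value b^T y* = 31.5.
Strong duality: c^T x* = b^T y*. Confirmed.

31.5


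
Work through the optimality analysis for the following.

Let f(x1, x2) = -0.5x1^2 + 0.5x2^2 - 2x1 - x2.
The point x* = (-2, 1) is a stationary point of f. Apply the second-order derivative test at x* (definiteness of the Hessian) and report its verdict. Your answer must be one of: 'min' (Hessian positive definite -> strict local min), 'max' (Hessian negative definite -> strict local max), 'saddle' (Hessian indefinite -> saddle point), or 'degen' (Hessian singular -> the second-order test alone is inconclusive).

Compute the Hessian H = grad^2 f:
  H = [[-1, 0], [0, 1]]
Verify stationarity: grad f(x*) = H x* + g = (0, 0).
Eigenvalues of H: -1, 1.
Eigenvalues have mixed signs, so H is indefinite -> x* is a saddle point.

saddle


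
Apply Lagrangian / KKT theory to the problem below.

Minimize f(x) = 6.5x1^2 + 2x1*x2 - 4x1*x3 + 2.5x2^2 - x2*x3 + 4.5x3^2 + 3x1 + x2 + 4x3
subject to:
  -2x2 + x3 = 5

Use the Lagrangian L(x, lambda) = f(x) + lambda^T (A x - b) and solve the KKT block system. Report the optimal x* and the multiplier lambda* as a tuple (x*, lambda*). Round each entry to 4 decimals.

Form the Lagrangian:
  L(x, lambda) = (1/2) x^T Q x + c^T x + lambda^T (A x - b)
Stationarity (grad_x L = 0): Q x + c + A^T lambda = 0.
Primal feasibility: A x = b.

This gives the KKT block system:
  [ Q   A^T ] [ x     ]   [-c ]
  [ A    0  ] [ lambda ] = [ b ]

Solving the linear system:
  x*      = (0.1461, -2.5169, -0.0337)
  lambda* = (-5.6292)
  f(x*)   = 12.9663

x* = (0.1461, -2.5169, -0.0337), lambda* = (-5.6292)


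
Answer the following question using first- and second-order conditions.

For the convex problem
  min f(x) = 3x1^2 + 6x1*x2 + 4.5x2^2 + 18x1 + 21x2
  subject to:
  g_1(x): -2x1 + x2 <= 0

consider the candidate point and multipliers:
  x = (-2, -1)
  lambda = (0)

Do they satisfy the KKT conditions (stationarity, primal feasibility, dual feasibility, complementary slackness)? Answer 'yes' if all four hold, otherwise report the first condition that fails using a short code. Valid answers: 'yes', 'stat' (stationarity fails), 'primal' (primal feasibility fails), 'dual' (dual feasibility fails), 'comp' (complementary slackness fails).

Gradient of f: grad f(x) = Q x + c = (0, 0)
Constraint values g_i(x) = a_i^T x - b_i:
  g_1((-2, -1)) = 3
Stationarity residual: grad f(x) + sum_i lambda_i a_i = (0, 0)
  -> stationarity OK
Primal feasibility (all g_i <= 0): FAILS
Dual feasibility (all lambda_i >= 0): OK
Complementary slackness (lambda_i * g_i(x) = 0 for all i): OK

Verdict: the first failing condition is primal_feasibility -> primal.

primal


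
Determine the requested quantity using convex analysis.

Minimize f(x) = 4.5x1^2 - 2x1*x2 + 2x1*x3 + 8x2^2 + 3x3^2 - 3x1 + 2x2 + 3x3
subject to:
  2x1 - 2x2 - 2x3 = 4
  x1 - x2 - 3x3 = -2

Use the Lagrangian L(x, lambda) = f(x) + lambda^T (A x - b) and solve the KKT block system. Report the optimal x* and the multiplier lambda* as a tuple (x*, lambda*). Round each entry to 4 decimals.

Form the Lagrangian:
  L(x, lambda) = (1/2) x^T Q x + c^T x + lambda^T (A x - b)
Stationarity (grad_x L = 0): Q x + c + A^T lambda = 0.
Primal feasibility: A x = b.

This gives the KKT block system:
  [ Q   A^T ] [ x     ]   [-c ]
  [ A    0  ] [ lambda ] = [ b ]

Solving the linear system:
  x*      = (2.5238, -1.4762, 2)
  lambda* = (-25.0119, 23.3571)
  f(x*)   = 71.119

x* = (2.5238, -1.4762, 2), lambda* = (-25.0119, 23.3571)


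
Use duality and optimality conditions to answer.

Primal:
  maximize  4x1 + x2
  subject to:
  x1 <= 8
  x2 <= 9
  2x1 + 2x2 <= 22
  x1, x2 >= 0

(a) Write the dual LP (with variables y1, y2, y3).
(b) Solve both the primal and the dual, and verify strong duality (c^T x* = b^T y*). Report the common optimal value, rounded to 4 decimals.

The standard primal-dual pair for 'max c^T x s.t. A x <= b, x >= 0' is:
  Dual:  min b^T y  s.t.  A^T y >= c,  y >= 0.

So the dual LP is:
  minimize  8y1 + 9y2 + 22y3
  subject to:
    y1 + 2y3 >= 4
    y2 + 2y3 >= 1
    y1, y2, y3 >= 0

Solving the primal: x* = (8, 3).
  primal value c^T x* = 35.
Solving the dual: y* = (3, 0, 0.5).
  dual value b^T y* = 35.
Strong duality: c^T x* = b^T y*. Confirmed.

35


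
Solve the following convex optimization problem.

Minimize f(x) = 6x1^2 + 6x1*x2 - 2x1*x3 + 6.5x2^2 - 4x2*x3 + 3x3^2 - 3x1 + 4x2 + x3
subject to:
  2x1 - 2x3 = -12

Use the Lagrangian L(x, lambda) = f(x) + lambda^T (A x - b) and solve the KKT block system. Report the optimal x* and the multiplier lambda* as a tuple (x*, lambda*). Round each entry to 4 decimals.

Form the Lagrangian:
  L(x, lambda) = (1/2) x^T Q x + c^T x + lambda^T (A x - b)
Stationarity (grad_x L = 0): Q x + c + A^T lambda = 0.
Primal feasibility: A x = b.

This gives the KKT block system:
  [ Q   A^T ] [ x     ]   [-c ]
  [ A    0  ] [ lambda ] = [ b ]

Solving the linear system:
  x*      = (-1.8315, 1.8202, 4.1685)
  lambda* = (11.1966)
  f(x*)   = 75.6517

x* = (-1.8315, 1.8202, 4.1685), lambda* = (11.1966)


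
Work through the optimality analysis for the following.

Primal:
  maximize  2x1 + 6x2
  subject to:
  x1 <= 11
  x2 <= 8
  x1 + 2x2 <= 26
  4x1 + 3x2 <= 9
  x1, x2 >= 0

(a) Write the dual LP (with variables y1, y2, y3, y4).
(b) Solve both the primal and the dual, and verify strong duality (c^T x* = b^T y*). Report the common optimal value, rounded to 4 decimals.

The standard primal-dual pair for 'max c^T x s.t. A x <= b, x >= 0' is:
  Dual:  min b^T y  s.t.  A^T y >= c,  y >= 0.

So the dual LP is:
  minimize  11y1 + 8y2 + 26y3 + 9y4
  subject to:
    y1 + y3 + 4y4 >= 2
    y2 + 2y3 + 3y4 >= 6
    y1, y2, y3, y4 >= 0

Solving the primal: x* = (0, 3).
  primal value c^T x* = 18.
Solving the dual: y* = (0, 0, 0, 2).
  dual value b^T y* = 18.
Strong duality: c^T x* = b^T y*. Confirmed.

18


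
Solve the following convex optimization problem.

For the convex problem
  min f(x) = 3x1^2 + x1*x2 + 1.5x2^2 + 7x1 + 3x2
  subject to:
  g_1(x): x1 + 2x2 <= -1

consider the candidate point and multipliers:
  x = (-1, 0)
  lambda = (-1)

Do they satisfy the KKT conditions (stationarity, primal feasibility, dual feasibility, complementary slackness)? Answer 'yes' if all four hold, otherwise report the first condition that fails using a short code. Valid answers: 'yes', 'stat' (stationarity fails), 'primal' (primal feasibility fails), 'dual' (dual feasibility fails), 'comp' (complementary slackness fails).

Gradient of f: grad f(x) = Q x + c = (1, 2)
Constraint values g_i(x) = a_i^T x - b_i:
  g_1((-1, 0)) = 0
Stationarity residual: grad f(x) + sum_i lambda_i a_i = (0, 0)
  -> stationarity OK
Primal feasibility (all g_i <= 0): OK
Dual feasibility (all lambda_i >= 0): FAILS
Complementary slackness (lambda_i * g_i(x) = 0 for all i): OK

Verdict: the first failing condition is dual_feasibility -> dual.

dual


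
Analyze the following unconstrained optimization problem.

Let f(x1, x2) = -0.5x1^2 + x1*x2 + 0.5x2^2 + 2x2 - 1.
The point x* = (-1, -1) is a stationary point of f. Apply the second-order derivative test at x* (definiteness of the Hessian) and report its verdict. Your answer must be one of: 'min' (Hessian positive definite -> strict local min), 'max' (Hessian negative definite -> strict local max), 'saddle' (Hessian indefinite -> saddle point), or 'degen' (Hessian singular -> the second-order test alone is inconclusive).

Compute the Hessian H = grad^2 f:
  H = [[-1, 1], [1, 1]]
Verify stationarity: grad f(x*) = H x* + g = (0, 0).
Eigenvalues of H: -1.4142, 1.4142.
Eigenvalues have mixed signs, so H is indefinite -> x* is a saddle point.

saddle


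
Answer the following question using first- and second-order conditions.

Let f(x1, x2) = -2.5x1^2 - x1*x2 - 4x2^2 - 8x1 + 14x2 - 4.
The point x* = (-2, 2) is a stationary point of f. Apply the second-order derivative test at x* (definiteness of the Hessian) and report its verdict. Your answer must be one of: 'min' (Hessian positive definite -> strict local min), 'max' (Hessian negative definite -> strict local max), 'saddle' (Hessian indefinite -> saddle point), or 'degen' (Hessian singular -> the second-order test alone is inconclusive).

Compute the Hessian H = grad^2 f:
  H = [[-5, -1], [-1, -8]]
Verify stationarity: grad f(x*) = H x* + g = (0, 0).
Eigenvalues of H: -8.3028, -4.6972.
Both eigenvalues < 0, so H is negative definite -> x* is a strict local max.

max


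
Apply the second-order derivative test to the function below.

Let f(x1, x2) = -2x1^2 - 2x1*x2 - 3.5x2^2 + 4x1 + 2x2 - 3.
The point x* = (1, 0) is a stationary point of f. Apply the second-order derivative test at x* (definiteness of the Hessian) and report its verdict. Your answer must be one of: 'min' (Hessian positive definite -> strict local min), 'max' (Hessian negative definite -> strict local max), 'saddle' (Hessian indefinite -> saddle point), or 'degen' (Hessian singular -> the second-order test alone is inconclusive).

Compute the Hessian H = grad^2 f:
  H = [[-4, -2], [-2, -7]]
Verify stationarity: grad f(x*) = H x* + g = (0, 0).
Eigenvalues of H: -8, -3.
Both eigenvalues < 0, so H is negative definite -> x* is a strict local max.

max


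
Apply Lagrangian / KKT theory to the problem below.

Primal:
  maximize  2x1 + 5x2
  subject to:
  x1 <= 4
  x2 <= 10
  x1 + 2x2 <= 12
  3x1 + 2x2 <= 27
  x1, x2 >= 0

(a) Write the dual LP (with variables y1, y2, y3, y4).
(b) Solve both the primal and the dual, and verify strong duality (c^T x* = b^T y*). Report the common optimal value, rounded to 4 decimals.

The standard primal-dual pair for 'max c^T x s.t. A x <= b, x >= 0' is:
  Dual:  min b^T y  s.t.  A^T y >= c,  y >= 0.

So the dual LP is:
  minimize  4y1 + 10y2 + 12y3 + 27y4
  subject to:
    y1 + y3 + 3y4 >= 2
    y2 + 2y3 + 2y4 >= 5
    y1, y2, y3, y4 >= 0

Solving the primal: x* = (0, 6).
  primal value c^T x* = 30.
Solving the dual: y* = (0, 0, 2.5, 0).
  dual value b^T y* = 30.
Strong duality: c^T x* = b^T y*. Confirmed.

30


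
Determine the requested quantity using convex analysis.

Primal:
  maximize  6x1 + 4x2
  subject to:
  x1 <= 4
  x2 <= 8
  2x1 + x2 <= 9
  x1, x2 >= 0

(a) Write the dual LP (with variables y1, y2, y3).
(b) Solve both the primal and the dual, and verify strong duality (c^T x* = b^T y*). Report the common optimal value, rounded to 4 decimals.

The standard primal-dual pair for 'max c^T x s.t. A x <= b, x >= 0' is:
  Dual:  min b^T y  s.t.  A^T y >= c,  y >= 0.

So the dual LP is:
  minimize  4y1 + 8y2 + 9y3
  subject to:
    y1 + 2y3 >= 6
    y2 + y3 >= 4
    y1, y2, y3 >= 0

Solving the primal: x* = (0.5, 8).
  primal value c^T x* = 35.
Solving the dual: y* = (0, 1, 3).
  dual value b^T y* = 35.
Strong duality: c^T x* = b^T y*. Confirmed.

35


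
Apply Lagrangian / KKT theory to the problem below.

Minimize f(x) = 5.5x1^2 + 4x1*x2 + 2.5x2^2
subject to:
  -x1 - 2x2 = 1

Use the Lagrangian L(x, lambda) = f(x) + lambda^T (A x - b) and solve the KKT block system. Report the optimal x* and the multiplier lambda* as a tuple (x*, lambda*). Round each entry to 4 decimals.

Form the Lagrangian:
  L(x, lambda) = (1/2) x^T Q x + c^T x + lambda^T (A x - b)
Stationarity (grad_x L = 0): Q x + c + A^T lambda = 0.
Primal feasibility: A x = b.

This gives the KKT block system:
  [ Q   A^T ] [ x     ]   [-c ]
  [ A    0  ] [ lambda ] = [ b ]

Solving the linear system:
  x*      = (0.0909, -0.5455)
  lambda* = (-1.1818)
  f(x*)   = 0.5909

x* = (0.0909, -0.5455), lambda* = (-1.1818)


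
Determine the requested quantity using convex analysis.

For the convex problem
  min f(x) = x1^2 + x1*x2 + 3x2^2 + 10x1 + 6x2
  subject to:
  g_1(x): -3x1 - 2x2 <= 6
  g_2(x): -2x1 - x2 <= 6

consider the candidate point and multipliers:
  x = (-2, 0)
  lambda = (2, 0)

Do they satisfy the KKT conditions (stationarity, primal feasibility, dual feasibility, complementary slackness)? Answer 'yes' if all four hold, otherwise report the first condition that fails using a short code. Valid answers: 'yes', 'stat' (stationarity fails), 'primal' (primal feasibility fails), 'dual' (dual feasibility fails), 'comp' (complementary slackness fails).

Gradient of f: grad f(x) = Q x + c = (6, 4)
Constraint values g_i(x) = a_i^T x - b_i:
  g_1((-2, 0)) = 0
  g_2((-2, 0)) = -2
Stationarity residual: grad f(x) + sum_i lambda_i a_i = (0, 0)
  -> stationarity OK
Primal feasibility (all g_i <= 0): OK
Dual feasibility (all lambda_i >= 0): OK
Complementary slackness (lambda_i * g_i(x) = 0 for all i): OK

Verdict: yes, KKT holds.

yes


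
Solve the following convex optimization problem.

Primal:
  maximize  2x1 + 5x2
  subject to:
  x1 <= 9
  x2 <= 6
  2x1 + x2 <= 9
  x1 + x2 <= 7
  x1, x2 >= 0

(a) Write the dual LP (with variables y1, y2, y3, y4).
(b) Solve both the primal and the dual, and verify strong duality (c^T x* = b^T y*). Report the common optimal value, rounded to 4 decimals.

The standard primal-dual pair for 'max c^T x s.t. A x <= b, x >= 0' is:
  Dual:  min b^T y  s.t.  A^T y >= c,  y >= 0.

So the dual LP is:
  minimize  9y1 + 6y2 + 9y3 + 7y4
  subject to:
    y1 + 2y3 + y4 >= 2
    y2 + y3 + y4 >= 5
    y1, y2, y3, y4 >= 0

Solving the primal: x* = (1, 6).
  primal value c^T x* = 32.
Solving the dual: y* = (0, 3, 0, 2).
  dual value b^T y* = 32.
Strong duality: c^T x* = b^T y*. Confirmed.

32


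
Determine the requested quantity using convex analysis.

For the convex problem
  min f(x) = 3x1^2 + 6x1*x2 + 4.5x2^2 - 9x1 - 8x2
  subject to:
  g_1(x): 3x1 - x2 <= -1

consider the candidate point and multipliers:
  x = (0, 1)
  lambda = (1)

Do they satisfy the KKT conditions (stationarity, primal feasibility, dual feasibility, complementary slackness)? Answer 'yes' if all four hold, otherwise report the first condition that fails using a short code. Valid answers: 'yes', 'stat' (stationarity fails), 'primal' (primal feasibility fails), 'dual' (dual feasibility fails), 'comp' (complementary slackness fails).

Gradient of f: grad f(x) = Q x + c = (-3, 1)
Constraint values g_i(x) = a_i^T x - b_i:
  g_1((0, 1)) = 0
Stationarity residual: grad f(x) + sum_i lambda_i a_i = (0, 0)
  -> stationarity OK
Primal feasibility (all g_i <= 0): OK
Dual feasibility (all lambda_i >= 0): OK
Complementary slackness (lambda_i * g_i(x) = 0 for all i): OK

Verdict: yes, KKT holds.

yes


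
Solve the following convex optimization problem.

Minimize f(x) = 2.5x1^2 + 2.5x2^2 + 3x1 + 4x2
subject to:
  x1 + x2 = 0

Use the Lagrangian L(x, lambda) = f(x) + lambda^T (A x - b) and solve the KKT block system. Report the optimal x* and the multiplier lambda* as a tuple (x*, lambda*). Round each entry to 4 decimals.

Form the Lagrangian:
  L(x, lambda) = (1/2) x^T Q x + c^T x + lambda^T (A x - b)
Stationarity (grad_x L = 0): Q x + c + A^T lambda = 0.
Primal feasibility: A x = b.

This gives the KKT block system:
  [ Q   A^T ] [ x     ]   [-c ]
  [ A    0  ] [ lambda ] = [ b ]

Solving the linear system:
  x*      = (0.1, -0.1)
  lambda* = (-3.5)
  f(x*)   = -0.05

x* = (0.1, -0.1), lambda* = (-3.5)


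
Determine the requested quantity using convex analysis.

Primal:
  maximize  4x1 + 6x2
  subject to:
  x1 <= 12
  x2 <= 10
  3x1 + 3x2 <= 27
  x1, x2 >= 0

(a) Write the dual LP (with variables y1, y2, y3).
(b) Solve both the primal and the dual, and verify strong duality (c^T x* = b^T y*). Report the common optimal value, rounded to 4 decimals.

The standard primal-dual pair for 'max c^T x s.t. A x <= b, x >= 0' is:
  Dual:  min b^T y  s.t.  A^T y >= c,  y >= 0.

So the dual LP is:
  minimize  12y1 + 10y2 + 27y3
  subject to:
    y1 + 3y3 >= 4
    y2 + 3y3 >= 6
    y1, y2, y3 >= 0

Solving the primal: x* = (0, 9).
  primal value c^T x* = 54.
Solving the dual: y* = (0, 0, 2).
  dual value b^T y* = 54.
Strong duality: c^T x* = b^T y*. Confirmed.

54


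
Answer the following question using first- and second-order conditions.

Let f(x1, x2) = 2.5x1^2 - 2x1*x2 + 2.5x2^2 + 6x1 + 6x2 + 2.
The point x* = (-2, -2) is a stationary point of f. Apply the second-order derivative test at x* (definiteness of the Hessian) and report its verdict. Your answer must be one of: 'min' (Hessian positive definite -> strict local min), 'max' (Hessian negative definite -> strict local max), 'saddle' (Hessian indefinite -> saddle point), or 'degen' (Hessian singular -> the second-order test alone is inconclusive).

Compute the Hessian H = grad^2 f:
  H = [[5, -2], [-2, 5]]
Verify stationarity: grad f(x*) = H x* + g = (0, 0).
Eigenvalues of H: 3, 7.
Both eigenvalues > 0, so H is positive definite -> x* is a strict local min.

min


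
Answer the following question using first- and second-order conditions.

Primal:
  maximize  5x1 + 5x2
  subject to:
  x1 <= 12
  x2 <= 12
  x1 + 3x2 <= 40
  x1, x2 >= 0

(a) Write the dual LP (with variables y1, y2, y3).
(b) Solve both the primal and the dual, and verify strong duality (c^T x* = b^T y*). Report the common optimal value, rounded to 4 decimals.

The standard primal-dual pair for 'max c^T x s.t. A x <= b, x >= 0' is:
  Dual:  min b^T y  s.t.  A^T y >= c,  y >= 0.

So the dual LP is:
  minimize  12y1 + 12y2 + 40y3
  subject to:
    y1 + y3 >= 5
    y2 + 3y3 >= 5
    y1, y2, y3 >= 0

Solving the primal: x* = (12, 9.3333).
  primal value c^T x* = 106.6667.
Solving the dual: y* = (3.3333, 0, 1.6667).
  dual value b^T y* = 106.6667.
Strong duality: c^T x* = b^T y*. Confirmed.

106.6667


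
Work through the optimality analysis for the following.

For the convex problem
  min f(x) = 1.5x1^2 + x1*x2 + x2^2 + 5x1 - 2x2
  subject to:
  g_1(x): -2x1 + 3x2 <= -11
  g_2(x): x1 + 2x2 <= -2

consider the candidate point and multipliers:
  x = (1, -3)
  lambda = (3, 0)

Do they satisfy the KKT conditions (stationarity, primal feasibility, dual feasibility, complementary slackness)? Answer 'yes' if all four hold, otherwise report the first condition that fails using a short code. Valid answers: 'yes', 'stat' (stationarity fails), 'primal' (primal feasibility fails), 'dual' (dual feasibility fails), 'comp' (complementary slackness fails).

Gradient of f: grad f(x) = Q x + c = (5, -7)
Constraint values g_i(x) = a_i^T x - b_i:
  g_1((1, -3)) = 0
  g_2((1, -3)) = -3
Stationarity residual: grad f(x) + sum_i lambda_i a_i = (-1, 2)
  -> stationarity FAILS
Primal feasibility (all g_i <= 0): OK
Dual feasibility (all lambda_i >= 0): OK
Complementary slackness (lambda_i * g_i(x) = 0 for all i): OK

Verdict: the first failing condition is stationarity -> stat.

stat


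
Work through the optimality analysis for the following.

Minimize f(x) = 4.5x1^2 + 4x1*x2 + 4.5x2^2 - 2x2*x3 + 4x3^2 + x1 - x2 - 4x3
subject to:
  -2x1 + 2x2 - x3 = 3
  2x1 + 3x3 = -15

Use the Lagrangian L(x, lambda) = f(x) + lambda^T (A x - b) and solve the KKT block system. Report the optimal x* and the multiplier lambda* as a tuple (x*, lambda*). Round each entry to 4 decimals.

Form the Lagrangian:
  L(x, lambda) = (1/2) x^T Q x + c^T x + lambda^T (A x - b)
Stationarity (grad_x L = 0): Q x + c + A^T lambda = 0.
Primal feasibility: A x = b.

This gives the KKT block system:
  [ Q   A^T ] [ x     ]   [-c ]
  [ A    0  ] [ lambda ] = [ b ]

Solving the linear system:
  x*      = (-1.0563, -1.7042, -4.2958)
  lambda* = (5.9859, 13.6479)
  f(x*)   = 102.2958

x* = (-1.0563, -1.7042, -4.2958), lambda* = (5.9859, 13.6479)


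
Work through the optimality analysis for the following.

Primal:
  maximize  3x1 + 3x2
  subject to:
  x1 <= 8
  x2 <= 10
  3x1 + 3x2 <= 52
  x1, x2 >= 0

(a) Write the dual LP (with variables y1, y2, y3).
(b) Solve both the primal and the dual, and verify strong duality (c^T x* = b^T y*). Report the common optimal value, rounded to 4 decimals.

The standard primal-dual pair for 'max c^T x s.t. A x <= b, x >= 0' is:
  Dual:  min b^T y  s.t.  A^T y >= c,  y >= 0.

So the dual LP is:
  minimize  8y1 + 10y2 + 52y3
  subject to:
    y1 + 3y3 >= 3
    y2 + 3y3 >= 3
    y1, y2, y3 >= 0

Solving the primal: x* = (7.3333, 10).
  primal value c^T x* = 52.
Solving the dual: y* = (0, 0, 1).
  dual value b^T y* = 52.
Strong duality: c^T x* = b^T y*. Confirmed.

52


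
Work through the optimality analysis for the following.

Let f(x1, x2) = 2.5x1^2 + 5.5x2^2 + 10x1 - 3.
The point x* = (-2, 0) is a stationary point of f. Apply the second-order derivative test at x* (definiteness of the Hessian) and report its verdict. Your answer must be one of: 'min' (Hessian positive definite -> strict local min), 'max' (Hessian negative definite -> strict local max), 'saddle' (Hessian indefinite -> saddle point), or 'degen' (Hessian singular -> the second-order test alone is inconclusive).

Compute the Hessian H = grad^2 f:
  H = [[5, 0], [0, 11]]
Verify stationarity: grad f(x*) = H x* + g = (0, 0).
Eigenvalues of H: 5, 11.
Both eigenvalues > 0, so H is positive definite -> x* is a strict local min.

min


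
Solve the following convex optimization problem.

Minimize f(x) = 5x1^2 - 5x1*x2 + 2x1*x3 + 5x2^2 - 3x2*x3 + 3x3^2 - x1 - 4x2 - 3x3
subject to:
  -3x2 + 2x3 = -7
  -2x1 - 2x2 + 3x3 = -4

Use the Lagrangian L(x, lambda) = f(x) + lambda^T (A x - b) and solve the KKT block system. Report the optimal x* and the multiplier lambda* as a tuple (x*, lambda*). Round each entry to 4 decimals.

Form the Lagrangian:
  L(x, lambda) = (1/2) x^T Q x + c^T x + lambda^T (A x - b)
Stationarity (grad_x L = 0): Q x + c + A^T lambda = 0.
Primal feasibility: A x = b.

This gives the KKT block system:
  [ Q   A^T ] [ x     ]   [-c ]
  [ A    0  ] [ lambda ] = [ b ]

Solving the linear system:
  x*      = (0.4129, 2.9303, 0.8955)
  lambda* = (10.0945, -4.8657)
  f(x*)   = 18.1891

x* = (0.4129, 2.9303, 0.8955), lambda* = (10.0945, -4.8657)


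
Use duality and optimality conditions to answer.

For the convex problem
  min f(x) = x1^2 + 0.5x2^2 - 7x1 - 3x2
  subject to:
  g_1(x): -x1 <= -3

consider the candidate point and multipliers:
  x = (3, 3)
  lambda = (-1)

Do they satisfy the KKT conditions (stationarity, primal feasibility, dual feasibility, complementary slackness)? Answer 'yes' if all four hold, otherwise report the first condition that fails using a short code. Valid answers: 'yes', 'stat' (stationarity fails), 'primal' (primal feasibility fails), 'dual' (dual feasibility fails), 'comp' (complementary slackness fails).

Gradient of f: grad f(x) = Q x + c = (-1, 0)
Constraint values g_i(x) = a_i^T x - b_i:
  g_1((3, 3)) = 0
Stationarity residual: grad f(x) + sum_i lambda_i a_i = (0, 0)
  -> stationarity OK
Primal feasibility (all g_i <= 0): OK
Dual feasibility (all lambda_i >= 0): FAILS
Complementary slackness (lambda_i * g_i(x) = 0 for all i): OK

Verdict: the first failing condition is dual_feasibility -> dual.

dual


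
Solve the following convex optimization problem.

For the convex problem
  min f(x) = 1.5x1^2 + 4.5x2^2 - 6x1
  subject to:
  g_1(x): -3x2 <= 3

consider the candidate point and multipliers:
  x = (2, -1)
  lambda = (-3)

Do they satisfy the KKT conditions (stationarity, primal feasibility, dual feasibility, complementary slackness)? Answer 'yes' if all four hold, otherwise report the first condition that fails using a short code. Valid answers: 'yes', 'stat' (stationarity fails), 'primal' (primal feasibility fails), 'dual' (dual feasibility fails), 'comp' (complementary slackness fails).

Gradient of f: grad f(x) = Q x + c = (0, -9)
Constraint values g_i(x) = a_i^T x - b_i:
  g_1((2, -1)) = 0
Stationarity residual: grad f(x) + sum_i lambda_i a_i = (0, 0)
  -> stationarity OK
Primal feasibility (all g_i <= 0): OK
Dual feasibility (all lambda_i >= 0): FAILS
Complementary slackness (lambda_i * g_i(x) = 0 for all i): OK

Verdict: the first failing condition is dual_feasibility -> dual.

dual


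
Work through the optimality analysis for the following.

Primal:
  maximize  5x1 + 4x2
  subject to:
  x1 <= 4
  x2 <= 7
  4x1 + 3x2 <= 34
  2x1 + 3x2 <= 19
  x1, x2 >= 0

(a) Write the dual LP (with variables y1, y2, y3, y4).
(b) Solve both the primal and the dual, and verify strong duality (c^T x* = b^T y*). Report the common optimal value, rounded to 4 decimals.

The standard primal-dual pair for 'max c^T x s.t. A x <= b, x >= 0' is:
  Dual:  min b^T y  s.t.  A^T y >= c,  y >= 0.

So the dual LP is:
  minimize  4y1 + 7y2 + 34y3 + 19y4
  subject to:
    y1 + 4y3 + 2y4 >= 5
    y2 + 3y3 + 3y4 >= 4
    y1, y2, y3, y4 >= 0

Solving the primal: x* = (4, 3.6667).
  primal value c^T x* = 34.6667.
Solving the dual: y* = (2.3333, 0, 0, 1.3333).
  dual value b^T y* = 34.6667.
Strong duality: c^T x* = b^T y*. Confirmed.

34.6667


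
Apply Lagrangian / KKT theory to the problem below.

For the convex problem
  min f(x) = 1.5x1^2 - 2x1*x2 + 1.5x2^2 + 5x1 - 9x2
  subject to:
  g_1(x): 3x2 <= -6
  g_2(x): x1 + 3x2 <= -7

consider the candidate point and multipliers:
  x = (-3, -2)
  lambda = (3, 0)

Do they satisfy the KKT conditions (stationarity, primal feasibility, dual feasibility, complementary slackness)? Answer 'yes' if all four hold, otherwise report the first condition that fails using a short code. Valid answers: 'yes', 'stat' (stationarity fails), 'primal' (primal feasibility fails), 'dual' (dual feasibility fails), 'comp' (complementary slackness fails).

Gradient of f: grad f(x) = Q x + c = (0, -9)
Constraint values g_i(x) = a_i^T x - b_i:
  g_1((-3, -2)) = 0
  g_2((-3, -2)) = -2
Stationarity residual: grad f(x) + sum_i lambda_i a_i = (0, 0)
  -> stationarity OK
Primal feasibility (all g_i <= 0): OK
Dual feasibility (all lambda_i >= 0): OK
Complementary slackness (lambda_i * g_i(x) = 0 for all i): OK

Verdict: yes, KKT holds.

yes


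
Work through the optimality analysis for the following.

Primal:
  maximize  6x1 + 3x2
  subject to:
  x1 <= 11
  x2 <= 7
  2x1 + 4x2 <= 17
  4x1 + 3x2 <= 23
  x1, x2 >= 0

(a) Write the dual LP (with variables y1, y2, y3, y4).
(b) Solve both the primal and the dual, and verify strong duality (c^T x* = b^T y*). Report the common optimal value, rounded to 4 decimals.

The standard primal-dual pair for 'max c^T x s.t. A x <= b, x >= 0' is:
  Dual:  min b^T y  s.t.  A^T y >= c,  y >= 0.

So the dual LP is:
  minimize  11y1 + 7y2 + 17y3 + 23y4
  subject to:
    y1 + 2y3 + 4y4 >= 6
    y2 + 4y3 + 3y4 >= 3
    y1, y2, y3, y4 >= 0

Solving the primal: x* = (5.75, 0).
  primal value c^T x* = 34.5.
Solving the dual: y* = (0, 0, 0, 1.5).
  dual value b^T y* = 34.5.
Strong duality: c^T x* = b^T y*. Confirmed.

34.5


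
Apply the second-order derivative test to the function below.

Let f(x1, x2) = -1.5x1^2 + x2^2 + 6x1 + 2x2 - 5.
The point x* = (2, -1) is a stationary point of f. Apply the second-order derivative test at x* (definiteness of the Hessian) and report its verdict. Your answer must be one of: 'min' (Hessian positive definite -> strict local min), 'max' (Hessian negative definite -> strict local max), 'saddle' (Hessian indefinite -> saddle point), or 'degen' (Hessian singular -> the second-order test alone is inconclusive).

Compute the Hessian H = grad^2 f:
  H = [[-3, 0], [0, 2]]
Verify stationarity: grad f(x*) = H x* + g = (0, 0).
Eigenvalues of H: -3, 2.
Eigenvalues have mixed signs, so H is indefinite -> x* is a saddle point.

saddle


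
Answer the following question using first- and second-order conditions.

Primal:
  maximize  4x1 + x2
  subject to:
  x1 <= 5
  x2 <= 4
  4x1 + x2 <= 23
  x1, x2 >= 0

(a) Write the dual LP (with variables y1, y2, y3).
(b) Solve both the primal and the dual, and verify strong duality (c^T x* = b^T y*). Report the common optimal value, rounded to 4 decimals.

The standard primal-dual pair for 'max c^T x s.t. A x <= b, x >= 0' is:
  Dual:  min b^T y  s.t.  A^T y >= c,  y >= 0.

So the dual LP is:
  minimize  5y1 + 4y2 + 23y3
  subject to:
    y1 + 4y3 >= 4
    y2 + y3 >= 1
    y1, y2, y3 >= 0

Solving the primal: x* = (4.75, 4).
  primal value c^T x* = 23.
Solving the dual: y* = (0, 0, 1).
  dual value b^T y* = 23.
Strong duality: c^T x* = b^T y*. Confirmed.

23


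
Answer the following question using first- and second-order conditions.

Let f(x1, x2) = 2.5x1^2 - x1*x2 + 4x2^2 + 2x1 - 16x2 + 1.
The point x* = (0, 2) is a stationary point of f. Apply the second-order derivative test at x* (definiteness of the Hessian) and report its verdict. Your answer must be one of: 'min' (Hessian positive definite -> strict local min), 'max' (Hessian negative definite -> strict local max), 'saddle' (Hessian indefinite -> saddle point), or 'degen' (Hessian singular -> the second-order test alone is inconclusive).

Compute the Hessian H = grad^2 f:
  H = [[5, -1], [-1, 8]]
Verify stationarity: grad f(x*) = H x* + g = (0, 0).
Eigenvalues of H: 4.6972, 8.3028.
Both eigenvalues > 0, so H is positive definite -> x* is a strict local min.

min


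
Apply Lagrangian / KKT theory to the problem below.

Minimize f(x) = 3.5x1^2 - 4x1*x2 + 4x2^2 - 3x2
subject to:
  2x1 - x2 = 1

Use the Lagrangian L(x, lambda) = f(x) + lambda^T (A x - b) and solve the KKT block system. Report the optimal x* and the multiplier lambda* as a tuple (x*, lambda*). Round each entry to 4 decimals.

Form the Lagrangian:
  L(x, lambda) = (1/2) x^T Q x + c^T x + lambda^T (A x - b)
Stationarity (grad_x L = 0): Q x + c + A^T lambda = 0.
Primal feasibility: A x = b.

This gives the KKT block system:
  [ Q   A^T ] [ x     ]   [-c ]
  [ A    0  ] [ lambda ] = [ b ]

Solving the linear system:
  x*      = (0.7826, 0.5652)
  lambda* = (-1.6087)
  f(x*)   = -0.0435

x* = (0.7826, 0.5652), lambda* = (-1.6087)


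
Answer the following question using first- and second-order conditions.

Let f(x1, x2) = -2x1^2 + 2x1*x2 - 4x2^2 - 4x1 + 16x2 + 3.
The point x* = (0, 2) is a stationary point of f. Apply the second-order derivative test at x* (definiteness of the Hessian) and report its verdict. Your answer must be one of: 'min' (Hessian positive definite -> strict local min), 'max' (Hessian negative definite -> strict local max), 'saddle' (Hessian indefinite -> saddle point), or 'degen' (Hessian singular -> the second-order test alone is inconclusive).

Compute the Hessian H = grad^2 f:
  H = [[-4, 2], [2, -8]]
Verify stationarity: grad f(x*) = H x* + g = (0, 0).
Eigenvalues of H: -8.8284, -3.1716.
Both eigenvalues < 0, so H is negative definite -> x* is a strict local max.

max


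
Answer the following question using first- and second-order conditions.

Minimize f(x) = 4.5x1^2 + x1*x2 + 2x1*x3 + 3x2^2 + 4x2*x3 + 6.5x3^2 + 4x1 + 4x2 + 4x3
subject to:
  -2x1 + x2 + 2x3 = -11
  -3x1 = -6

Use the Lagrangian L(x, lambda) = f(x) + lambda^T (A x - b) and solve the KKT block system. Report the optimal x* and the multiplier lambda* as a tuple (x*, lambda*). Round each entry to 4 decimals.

Form the Lagrangian:
  L(x, lambda) = (1/2) x^T Q x + c^T x + lambda^T (A x - b)
Stationarity (grad_x L = 0): Q x + c + A^T lambda = 0.
Primal feasibility: A x = b.

This gives the KKT block system:
  [ Q   A^T ] [ x     ]   [-c ]
  [ A    0  ] [ lambda ] = [ b ]

Solving the linear system:
  x*      = (2, -2.0476, -2.4762)
  lambda* = (16.1905, -5.7937)
  f(x*)   = 66.619

x* = (2, -2.0476, -2.4762), lambda* = (16.1905, -5.7937)


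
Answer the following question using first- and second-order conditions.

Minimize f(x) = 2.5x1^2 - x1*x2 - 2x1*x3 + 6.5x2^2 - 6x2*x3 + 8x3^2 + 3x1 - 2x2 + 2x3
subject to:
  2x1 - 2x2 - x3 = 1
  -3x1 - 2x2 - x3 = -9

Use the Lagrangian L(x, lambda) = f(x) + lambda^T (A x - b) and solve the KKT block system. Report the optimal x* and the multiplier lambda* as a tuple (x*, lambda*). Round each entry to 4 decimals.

Form the Lagrangian:
  L(x, lambda) = (1/2) x^T Q x + c^T x + lambda^T (A x - b)
Stationarity (grad_x L = 0): Q x + c + A^T lambda = 0.
Primal feasibility: A x = b.

This gives the KKT block system:
  [ Q   A^T ] [ x     ]   [-c ]
  [ A    0  ] [ lambda ] = [ b ]

Solving the linear system:
  x*      = (2, 1.1287, 0.7426)
  lambda* = (-0.2119, 3.3208)
  f(x*)   = 17.6634

x* = (2, 1.1287, 0.7426), lambda* = (-0.2119, 3.3208)


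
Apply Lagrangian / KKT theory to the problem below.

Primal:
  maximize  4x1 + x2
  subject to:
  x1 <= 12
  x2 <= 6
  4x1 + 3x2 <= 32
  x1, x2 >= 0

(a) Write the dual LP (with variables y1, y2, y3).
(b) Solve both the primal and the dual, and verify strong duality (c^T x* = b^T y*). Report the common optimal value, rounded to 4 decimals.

The standard primal-dual pair for 'max c^T x s.t. A x <= b, x >= 0' is:
  Dual:  min b^T y  s.t.  A^T y >= c,  y >= 0.

So the dual LP is:
  minimize  12y1 + 6y2 + 32y3
  subject to:
    y1 + 4y3 >= 4
    y2 + 3y3 >= 1
    y1, y2, y3 >= 0

Solving the primal: x* = (8, 0).
  primal value c^T x* = 32.
Solving the dual: y* = (0, 0, 1).
  dual value b^T y* = 32.
Strong duality: c^T x* = b^T y*. Confirmed.

32


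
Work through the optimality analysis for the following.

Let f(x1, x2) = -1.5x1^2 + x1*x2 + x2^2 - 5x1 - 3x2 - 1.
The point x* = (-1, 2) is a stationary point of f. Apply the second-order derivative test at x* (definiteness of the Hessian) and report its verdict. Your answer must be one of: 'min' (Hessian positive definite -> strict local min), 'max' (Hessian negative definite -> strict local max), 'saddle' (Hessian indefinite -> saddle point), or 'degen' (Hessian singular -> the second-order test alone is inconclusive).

Compute the Hessian H = grad^2 f:
  H = [[-3, 1], [1, 2]]
Verify stationarity: grad f(x*) = H x* + g = (0, 0).
Eigenvalues of H: -3.1926, 2.1926.
Eigenvalues have mixed signs, so H is indefinite -> x* is a saddle point.

saddle
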